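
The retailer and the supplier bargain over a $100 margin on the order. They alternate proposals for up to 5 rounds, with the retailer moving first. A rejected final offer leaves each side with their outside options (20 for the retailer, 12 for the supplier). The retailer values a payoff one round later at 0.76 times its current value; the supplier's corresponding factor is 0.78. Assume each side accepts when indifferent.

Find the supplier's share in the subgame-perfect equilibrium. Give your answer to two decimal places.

34.03

Solve by backward induction from round 5.
Round 5 (the retailer proposes): the supplier gets 12 if talks fail, so the retailer offers 12 and keeps 88.
Round 4 (the supplier proposes): the retailer can get 88 next round, worth 0.76 × 88 = 66.88 now, so the supplier offers 66.88, keeping 33.12.
Round 3 (the retailer proposes): the supplier can get 33.12 next round, worth 0.78 × 33.12 = 25.8336 now; the retailer offers that and keeps 74.1664.
Round 2 (the supplier proposes): the retailer can get 74.1664 next round, worth 0.76 × 74.1664 = 56.366464 now; the supplier offers that and keeps 43.633536.
Round 1 (the retailer proposes): the supplier can get 43.633536 next round, worth 0.78 × 43.633536 = 34.03415808 now; the retailer offers that and keeps 65.96584192.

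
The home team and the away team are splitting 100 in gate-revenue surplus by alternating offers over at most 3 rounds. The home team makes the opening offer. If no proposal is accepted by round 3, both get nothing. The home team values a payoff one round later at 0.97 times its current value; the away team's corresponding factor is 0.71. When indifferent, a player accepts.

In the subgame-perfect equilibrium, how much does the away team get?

2.13

Round 3 (the home team proposes): rejection yields 0 for the away team; the home team offers 0 and keeps 100.
Round 2 (the away team proposes): the home team can get 100 next round, worth 0.97 × 100 = 97 now. The away team offers 97 and keeps 100 − 97 = 3.
Round 1 (the home team proposes): the away team can get 3 next round, worth 0.71 × 3 = 2.13 now, so the home team offers 2.13, keeping 97.87.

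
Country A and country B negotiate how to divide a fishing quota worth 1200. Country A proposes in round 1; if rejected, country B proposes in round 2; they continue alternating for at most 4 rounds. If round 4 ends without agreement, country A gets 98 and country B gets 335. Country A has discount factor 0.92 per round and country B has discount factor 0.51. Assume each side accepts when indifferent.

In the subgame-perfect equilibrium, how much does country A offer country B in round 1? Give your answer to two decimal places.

By backward induction:
Round 4 (country B proposes): country A gets 98 if talks fail, so country B offers 98 and keeps 1102.
Round 3 (country A proposes): country B can get 1102 next round, worth 0.51 × 1102 = 562.02 now. Country A offers 562.02 and keeps 1200 − 562.02 = 637.98.
Round 2 (country B proposes): country A can get 637.98 next round, worth 0.92 × 637.98 = 586.9416 now, so country B offers 586.9416, keeping 613.0584.
Round 1 (country A proposes): country B can get 613.0584 next round, worth 0.51 × 613.0584 = 312.659784 now; country A offers that and keeps 887.340216.

312.66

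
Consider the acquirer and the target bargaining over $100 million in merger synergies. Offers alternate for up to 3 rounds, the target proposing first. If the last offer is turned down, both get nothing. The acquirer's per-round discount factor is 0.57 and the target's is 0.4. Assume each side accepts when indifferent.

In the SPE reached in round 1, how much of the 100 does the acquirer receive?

34.2

Round 3 (the target proposes): the acquirer will accept anything ≥ 0, so the target offers 0 and keeps 100.
Round 2 (the acquirer proposes): the target can get 100 next round, worth 0.4 × 100 = 40 now; the acquirer offers that and keeps 60.
Round 1 (the target proposes): the acquirer can get 60 next round, worth 0.57 × 60 = 34.2 now. The target offers 34.2 and keeps 100 − 34.2 = 65.8.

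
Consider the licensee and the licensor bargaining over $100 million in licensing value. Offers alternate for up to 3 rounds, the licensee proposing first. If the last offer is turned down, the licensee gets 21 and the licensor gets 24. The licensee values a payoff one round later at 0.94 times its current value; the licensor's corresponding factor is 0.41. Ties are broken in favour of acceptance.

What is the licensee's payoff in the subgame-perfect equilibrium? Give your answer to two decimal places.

88.29

Round 3 (the licensee proposes): the licensor gets 24 if talks fail, so the licensee offers 24 and keeps 76.
Round 2 (the licensor proposes): the licensee can get 76 next round, worth 0.94 × 76 = 71.44 now, so the licensor offers 71.44, keeping 28.56.
Round 1 (the licensee proposes): the licensor can get 28.56 next round, worth 0.41 × 28.56 = 11.7096 now, so the licensee offers 11.7096, keeping 88.2904.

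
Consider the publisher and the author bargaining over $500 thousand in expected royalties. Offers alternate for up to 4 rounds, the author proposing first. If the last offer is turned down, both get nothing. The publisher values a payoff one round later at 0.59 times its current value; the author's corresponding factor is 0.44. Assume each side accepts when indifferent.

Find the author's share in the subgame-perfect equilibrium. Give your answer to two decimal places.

Round 4 (the publisher proposes): rejection yields 0 for the author; the publisher offers 0 and keeps 500.
Round 3 (the author proposes): the publisher can get 500 next round, worth 0.59 × 500 = 295 now; the author offers that and keeps 205.
Round 2 (the publisher proposes): the author can get 205 next round, worth 0.44 × 205 = 90.2 now, so the publisher offers 90.2, keeping 409.8.
Round 1 (the author proposes): the publisher can get 409.8 next round, worth 0.59 × 409.8 = 241.782 now; the author offers that and keeps 258.218.

258.22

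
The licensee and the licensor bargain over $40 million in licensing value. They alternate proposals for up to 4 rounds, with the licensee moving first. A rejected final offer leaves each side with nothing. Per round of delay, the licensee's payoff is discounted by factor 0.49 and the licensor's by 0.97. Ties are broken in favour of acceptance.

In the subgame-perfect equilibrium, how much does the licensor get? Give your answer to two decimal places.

38.23

Round 4 (the licensor proposes): the licensee will accept anything ≥ 0, so the licensor offers 0 and keeps 40.
Round 3 (the licensee proposes): the licensor can get 40 next round, worth 0.97 × 40 = 38.8 now. The licensee offers 38.8 and keeps 40 − 38.8 = 1.2.
Round 2 (the licensor proposes): the licensee can get 1.2 next round, worth 0.49 × 1.2 = 0.588 now, so the licensor offers 0.588, keeping 39.412.
Round 1 (the licensee proposes): the licensor can get 39.412 next round, worth 0.97 × 39.412 = 38.22964 now, so the licensee offers 38.22964, keeping 1.77036.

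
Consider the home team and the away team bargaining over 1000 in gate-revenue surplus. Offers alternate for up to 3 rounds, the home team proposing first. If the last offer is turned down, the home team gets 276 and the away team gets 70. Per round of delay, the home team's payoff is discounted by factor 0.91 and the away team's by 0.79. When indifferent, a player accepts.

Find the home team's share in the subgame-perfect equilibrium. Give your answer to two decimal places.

878.58

Round 3 (the home team proposes): the away team gets 70 if talks fail, so the home team offers 70 and keeps 930.
Round 2 (the away team proposes): the home team can get 930 next round, worth 0.91 × 930 = 846.3 now, so the away team offers 846.3, keeping 153.7.
Round 1 (the home team proposes): the away team can get 153.7 next round, worth 0.79 × 153.7 = 121.423 now, so the home team offers 121.423, keeping 878.577.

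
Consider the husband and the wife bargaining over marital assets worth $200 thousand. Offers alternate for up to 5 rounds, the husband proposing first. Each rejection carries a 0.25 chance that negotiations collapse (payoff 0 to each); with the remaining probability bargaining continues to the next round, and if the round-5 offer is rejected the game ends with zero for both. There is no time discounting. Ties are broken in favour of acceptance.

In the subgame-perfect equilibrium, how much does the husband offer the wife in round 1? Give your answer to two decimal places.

58.59

By backward induction:
Round 5 (the husband proposes): rejection yields 0 for the wife; the husband offers 0 and keeps 200.
Round 4 (the wife proposes): rejecting gives the husband an expected 0.75 × 200 = 150; the wife offers that and keeps 50.
Round 3 (the husband proposes): rejecting gives the wife an expected 0.75 × 50 = 37.5; the husband offers that and keeps 162.5.
Round 2 (the wife proposes): rejecting gives the husband an expected 0.75 × 162.5 = 121.875. The wife offers 121.875 and keeps 200 − 121.875 = 78.125.
Round 1 (the husband proposes): rejecting gives the wife an expected 0.75 × 78.125 = 58.59375, so the husband offers 58.59375, keeping 141.40625.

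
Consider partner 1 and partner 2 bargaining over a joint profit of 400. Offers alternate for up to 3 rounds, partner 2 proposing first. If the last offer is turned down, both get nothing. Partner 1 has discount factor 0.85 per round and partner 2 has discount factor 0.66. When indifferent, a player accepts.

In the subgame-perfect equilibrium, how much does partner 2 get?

Round 3 (partner 2 proposes): partner 1 will accept anything ≥ 0, so partner 2 offers 0 and keeps 400.
Round 2 (partner 1 proposes): partner 2 can get 400 next round, worth 0.66 × 400 = 264 now, so partner 1 offers 264, keeping 136.
Round 1 (partner 2 proposes): partner 1 can get 136 next round, worth 0.85 × 136 = 115.6 now, so partner 2 offers 115.6, keeping 284.4.

284.4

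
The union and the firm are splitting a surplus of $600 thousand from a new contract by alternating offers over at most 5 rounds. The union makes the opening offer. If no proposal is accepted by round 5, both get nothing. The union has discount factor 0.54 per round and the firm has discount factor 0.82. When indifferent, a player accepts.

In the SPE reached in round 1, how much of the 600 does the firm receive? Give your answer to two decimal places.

Round 5 (the union proposes): the firm will accept anything ≥ 0, so the union offers 0 and keeps 600.
Round 4 (the firm proposes): the union can get 600 next round, worth 0.54 × 600 = 324 now. The firm offers 324 and keeps 600 − 324 = 276.
Round 3 (the union proposes): the firm can get 276 next round, worth 0.82 × 276 = 226.32 now. The union offers 226.32 and keeps 600 − 226.32 = 373.68.
Round 2 (the firm proposes): the union can get 373.68 next round, worth 0.54 × 373.68 = 201.7872 now, so the firm offers 201.7872, keeping 398.2128.
Round 1 (the union proposes): the firm can get 398.2128 next round, worth 0.82 × 398.2128 = 326.534496 now, so the union offers 326.534496, keeping 273.465504.

326.53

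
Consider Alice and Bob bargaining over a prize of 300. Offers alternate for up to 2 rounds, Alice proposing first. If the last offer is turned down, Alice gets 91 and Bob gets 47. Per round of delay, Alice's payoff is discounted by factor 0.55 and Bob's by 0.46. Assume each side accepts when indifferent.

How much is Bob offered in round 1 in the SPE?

96.14

Round 2 (Bob proposes): Alice gets 91 if talks fail, so Bob offers 91 and keeps 209.
Round 1 (Alice proposes): Bob can get 209 next round, worth 0.46 × 209 = 96.14 now; Alice offers that and keeps 203.86.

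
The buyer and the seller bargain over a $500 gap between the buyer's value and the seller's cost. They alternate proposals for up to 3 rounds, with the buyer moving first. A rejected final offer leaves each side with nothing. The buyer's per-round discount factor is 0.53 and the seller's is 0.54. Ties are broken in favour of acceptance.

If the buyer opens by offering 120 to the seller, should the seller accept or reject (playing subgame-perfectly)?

Work out the seller's continuation value if the offer is rejected.
Round 3 (the buyer proposes): rejection yields 0 for the seller; the buyer offers 0 and keeps 500.
Round 2 (the seller proposes): the buyer can get 500 next round, worth 0.53 × 500 = 265 now; the seller offers that and keeps 235.
So by rejecting in round 1, the seller gets 235 next round, worth 0.54 × 235 = 126.9 now.
Offer 120 < 126.9, so the seller rejects.

Reject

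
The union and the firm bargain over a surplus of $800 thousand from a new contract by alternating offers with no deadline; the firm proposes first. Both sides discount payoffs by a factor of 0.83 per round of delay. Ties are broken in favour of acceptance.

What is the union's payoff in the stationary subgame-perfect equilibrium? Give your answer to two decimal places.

In a stationary SPE each proposer offers the other exactly their discounted continuation value.
If the firm keeps x when proposing and the union keeps y when proposing, then x = 800 − 0.83y and y = 800 − 0.83x.
Solving: x = 800(1 − 0.83) / (1 − 0.83·0.83) = 136 / 0.3111 ≈ 437.1585.
The union gets 800 − 437.1585 ≈ 362.8415.

362.84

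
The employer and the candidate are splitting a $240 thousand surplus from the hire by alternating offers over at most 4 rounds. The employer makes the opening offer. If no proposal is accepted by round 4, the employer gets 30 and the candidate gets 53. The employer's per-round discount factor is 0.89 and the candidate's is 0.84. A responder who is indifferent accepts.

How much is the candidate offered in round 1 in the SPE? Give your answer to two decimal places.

Round 4 (the candidate proposes): the employer gets 30 if talks fail, so the candidate offers 30 and keeps 210.
Round 3 (the employer proposes): the candidate can get 210 next round, worth 0.84 × 210 = 176.4 now. The employer offers 176.4 and keeps 240 − 176.4 = 63.6.
Round 2 (the candidate proposes): the employer can get 63.6 next round, worth 0.89 × 63.6 = 56.604 now. The candidate offers 56.604 and keeps 240 − 56.604 = 183.396.
Round 1 (the employer proposes): the candidate can get 183.396 next round, worth 0.84 × 183.396 = 154.05264 now, so the employer offers 154.05264, keeping 85.94736.

154.05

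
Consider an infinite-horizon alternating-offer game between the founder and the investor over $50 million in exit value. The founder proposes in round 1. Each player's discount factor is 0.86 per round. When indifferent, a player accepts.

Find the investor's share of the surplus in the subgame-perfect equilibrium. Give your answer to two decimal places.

In a stationary SPE each proposer offers the other exactly their discounted continuation value.
If the founder keeps x when proposing and the investor keeps y when proposing, then x = 50 − 0.86y and y = 50 − 0.86x.
Solving: x = 50(1 − 0.86) / (1 − 0.86·0.86) = 7 / 0.2604 ≈ 26.8817.
The investor gets 50 − 26.8817 ≈ 23.1183.

23.12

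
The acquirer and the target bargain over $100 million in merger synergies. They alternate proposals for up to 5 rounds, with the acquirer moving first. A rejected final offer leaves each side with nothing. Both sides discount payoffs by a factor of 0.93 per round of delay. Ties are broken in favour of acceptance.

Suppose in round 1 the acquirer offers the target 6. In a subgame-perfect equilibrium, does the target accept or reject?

Reject

Round 5 (the acquirer proposes): rejection yields 0 for the target; the acquirer offers 0 and keeps 100.
Round 4 (the target proposes): the acquirer can get 100 next round, worth 0.93 × 100 = 93 now. The target offers 93 and keeps 100 − 93 = 7.
Round 3 (the acquirer proposes): the target can get 7 next round, worth 0.93 × 7 = 6.51 now; the acquirer offers that and keeps 93.49.
Round 2 (the target proposes): the acquirer can get 93.49 next round, worth 0.93 × 93.49 = 86.9457 now; the target offers that and keeps 13.0543.
So by rejecting in round 1, the target gets 13.0543 next round, worth 0.93 × 13.0543 = 12.140499 now.
Offer 6 < 12.140499, so the target rejects.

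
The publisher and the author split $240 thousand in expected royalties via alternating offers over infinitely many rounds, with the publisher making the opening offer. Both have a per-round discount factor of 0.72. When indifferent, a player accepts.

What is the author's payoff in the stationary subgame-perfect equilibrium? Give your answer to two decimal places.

100.47

When the publisher proposes, the author accepts any offer worth at least 0.72 times what the author would get by proposing next round; and vice versa.
This gives x = 240 − 0.72y and y = 240 − 0.72x, where x and y are each side's share when it proposes.
Hence (1 − 0.72·0.72)x = 240(1 − 0.72), i.e. 0.4816·x = 67.2.
x ≈ 139.5349; the author's share is 240 − x ≈ 100.4651.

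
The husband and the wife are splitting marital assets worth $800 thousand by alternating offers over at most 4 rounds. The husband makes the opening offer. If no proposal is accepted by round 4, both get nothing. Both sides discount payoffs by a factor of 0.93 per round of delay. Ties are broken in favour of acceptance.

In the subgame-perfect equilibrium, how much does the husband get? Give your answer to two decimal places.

By backward induction:
Round 4 (the wife proposes): the husband will accept anything ≥ 0, so the wife offers 0 and keeps 800.
Round 3 (the husband proposes): the wife can get 800 next round, worth 0.93 × 800 = 744 now, so the husband offers 744, keeping 56.
Round 2 (the wife proposes): the husband can get 56 next round, worth 0.93 × 56 = 52.08 now; the wife offers that and keeps 747.92.
Round 1 (the husband proposes): the wife can get 747.92 next round, worth 0.93 × 747.92 = 695.5656 now, so the husband offers 695.5656, keeping 104.4344.

104.43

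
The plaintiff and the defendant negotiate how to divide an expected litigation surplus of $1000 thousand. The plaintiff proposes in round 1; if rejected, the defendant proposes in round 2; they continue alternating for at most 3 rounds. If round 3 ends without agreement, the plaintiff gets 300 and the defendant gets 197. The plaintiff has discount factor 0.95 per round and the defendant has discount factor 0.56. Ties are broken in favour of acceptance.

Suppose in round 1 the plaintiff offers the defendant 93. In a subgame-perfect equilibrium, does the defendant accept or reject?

Round 3 (the plaintiff proposes): the defendant gets 197 if talks fail, so the plaintiff offers 197 and keeps 803.
Round 2 (the defendant proposes): the plaintiff can get 803 next round, worth 0.95 × 803 = 762.85 now, so the defendant offers 762.85, keeping 237.15.
So by rejecting in round 1, the defendant gets 237.15 next round, worth 0.56 × 237.15 = 132.804 now.
Offer 93 < 132.804, so the defendant rejects.

Reject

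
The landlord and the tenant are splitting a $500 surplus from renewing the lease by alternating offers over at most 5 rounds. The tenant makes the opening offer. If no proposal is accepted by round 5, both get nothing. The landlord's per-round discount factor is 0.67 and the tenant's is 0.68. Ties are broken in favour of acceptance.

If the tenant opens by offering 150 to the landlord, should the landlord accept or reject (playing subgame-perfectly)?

Round 5 (the tenant proposes): the landlord will accept anything ≥ 0, so the tenant offers 0 and keeps 500.
Round 4 (the landlord proposes): the tenant can get 500 next round, worth 0.68 × 500 = 340 now. The landlord offers 340 and keeps 500 − 340 = 160.
Round 3 (the tenant proposes): the landlord can get 160 next round, worth 0.67 × 160 = 107.2 now, so the tenant offers 107.2, keeping 392.8.
Round 2 (the landlord proposes): the tenant can get 392.8 next round, worth 0.68 × 392.8 = 267.104 now, so the landlord offers 267.104, keeping 232.896.
So by rejecting in round 1, the landlord gets 232.896 next round, worth 0.67 × 232.896 = 156.04032 now.
Offer 150 < 156.04032, so the landlord rejects.

Reject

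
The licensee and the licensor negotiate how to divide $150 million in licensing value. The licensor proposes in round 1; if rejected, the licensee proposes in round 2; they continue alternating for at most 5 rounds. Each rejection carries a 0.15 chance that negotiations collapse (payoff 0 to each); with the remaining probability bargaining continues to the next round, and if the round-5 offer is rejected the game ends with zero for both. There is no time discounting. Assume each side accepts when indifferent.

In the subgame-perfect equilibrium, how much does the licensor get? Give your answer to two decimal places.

117.06

Round 5 (the licensor proposes): the licensee will accept anything ≥ 0, so the licensor offers 0 and keeps 150.
Round 4 (the licensee proposes): rejecting gives the licensor an expected 0.85 × 150 = 127.5. The licensee offers 127.5 and keeps 150 − 127.5 = 22.5.
Round 3 (the licensor proposes): rejecting gives the licensee an expected 0.85 × 22.5 = 19.125, so the licensor offers 19.125, keeping 130.875.
Round 2 (the licensee proposes): rejecting gives the licensor an expected 0.85 × 130.875 = 111.24375, so the licensee offers 111.24375, keeping 38.75625.
Round 1 (the licensor proposes): rejecting gives the licensee an expected 0.85 × 38.75625 = 32.9428125; the licensor offers that and keeps 117.0571875.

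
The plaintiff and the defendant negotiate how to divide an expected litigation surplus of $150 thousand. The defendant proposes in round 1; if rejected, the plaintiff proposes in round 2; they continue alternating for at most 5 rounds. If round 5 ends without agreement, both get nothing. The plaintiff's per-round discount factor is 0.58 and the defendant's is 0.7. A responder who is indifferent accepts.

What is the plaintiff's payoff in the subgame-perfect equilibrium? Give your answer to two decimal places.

36.70

By backward induction:
Round 5 (the defendant proposes): rejection yields 0 for the plaintiff; the defendant offers 0 and keeps 150.
Round 4 (the plaintiff proposes): the defendant can get 150 next round, worth 0.7 × 150 = 105 now; the plaintiff offers that and keeps 45.
Round 3 (the defendant proposes): the plaintiff can get 45 next round, worth 0.58 × 45 = 26.1 now. The defendant offers 26.1 and keeps 150 − 26.1 = 123.9.
Round 2 (the plaintiff proposes): the defendant can get 123.9 next round, worth 0.7 × 123.9 = 86.73 now, so the plaintiff offers 86.73, keeping 63.27.
Round 1 (the defendant proposes): the plaintiff can get 63.27 next round, worth 0.58 × 63.27 = 36.6966 now, so the defendant offers 36.6966, keeping 113.3034.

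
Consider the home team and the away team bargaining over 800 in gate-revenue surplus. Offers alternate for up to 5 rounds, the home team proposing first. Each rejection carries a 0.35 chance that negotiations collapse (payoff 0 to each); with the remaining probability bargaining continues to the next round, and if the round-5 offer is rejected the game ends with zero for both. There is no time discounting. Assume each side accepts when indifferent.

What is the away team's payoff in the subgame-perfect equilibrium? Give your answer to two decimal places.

258.90

Round 5 (the home team proposes): the away team will accept anything ≥ 0, so the home team offers 0 and keeps 800.
Round 4 (the away team proposes): rejecting gives the home team an expected 0.65 × 800 = 520. The away team offers 520 and keeps 800 − 520 = 280.
Round 3 (the home team proposes): rejecting gives the away team an expected 0.65 × 280 = 182, so the home team offers 182, keeping 618.
Round 2 (the away team proposes): rejecting gives the home team an expected 0.65 × 618 = 401.7; the away team offers that and keeps 398.3.
Round 1 (the home team proposes): rejecting gives the away team an expected 0.65 × 398.3 = 258.895, so the home team offers 258.895, keeping 541.105.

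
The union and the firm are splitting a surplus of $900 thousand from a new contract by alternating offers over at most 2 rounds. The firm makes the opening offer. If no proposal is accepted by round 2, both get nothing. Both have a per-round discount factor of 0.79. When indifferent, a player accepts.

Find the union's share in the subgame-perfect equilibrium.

Work backward from the last round.
Round 2 (the union proposes): rejection yields 0 for the firm; the union offers 0 and keeps 900.
Round 1 (the firm proposes): the union can get 900 next round, worth 0.79 × 900 = 711 now. The firm offers 711 and keeps 900 − 711 = 189.

711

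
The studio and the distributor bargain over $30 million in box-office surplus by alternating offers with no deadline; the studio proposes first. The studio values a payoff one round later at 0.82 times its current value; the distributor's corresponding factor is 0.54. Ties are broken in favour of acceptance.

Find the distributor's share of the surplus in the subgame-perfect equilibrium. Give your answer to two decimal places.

5.23

In a stationary SPE each proposer offers the other exactly their discounted continuation value.
If the studio keeps x when proposing and the distributor keeps y when proposing, then x = 30 − 0.54y and y = 30 − 0.82x.
Solving: x = 30(1 − 0.54) / (1 − 0.82·0.54) = 13.8 / 0.5572 ≈ 24.7667.
The distributor gets 30 − 24.7667 ≈ 5.2333.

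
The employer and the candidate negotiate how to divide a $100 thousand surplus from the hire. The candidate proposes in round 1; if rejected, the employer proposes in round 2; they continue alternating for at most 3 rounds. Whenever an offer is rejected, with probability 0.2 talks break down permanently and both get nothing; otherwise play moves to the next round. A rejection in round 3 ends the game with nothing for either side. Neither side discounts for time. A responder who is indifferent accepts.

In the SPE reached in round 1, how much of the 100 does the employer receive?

16

Round 3 (the candidate proposes): the employer will accept anything ≥ 0, so the candidate offers 0 and keeps 100.
Round 2 (the employer proposes): rejecting gives the candidate an expected 0.8 × 100 = 80. The employer offers 80 and keeps 100 − 80 = 20.
Round 1 (the candidate proposes): rejecting gives the employer an expected 0.8 × 20 = 16, so the candidate offers 16, keeping 84.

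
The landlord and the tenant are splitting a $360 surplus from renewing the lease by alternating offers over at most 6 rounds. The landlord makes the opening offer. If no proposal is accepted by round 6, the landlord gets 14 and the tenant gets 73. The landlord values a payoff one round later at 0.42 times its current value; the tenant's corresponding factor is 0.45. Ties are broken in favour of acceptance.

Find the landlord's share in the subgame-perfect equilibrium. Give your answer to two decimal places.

Round 6 (the tenant proposes): the landlord gets 14 if talks fail, so the tenant offers 14 and keeps 346.
Round 5 (the landlord proposes): the tenant can get 346 next round, worth 0.45 × 346 = 155.7 now, so the landlord offers 155.7, keeping 204.3.
Round 4 (the tenant proposes): the landlord can get 204.3 next round, worth 0.42 × 204.3 = 85.806 now, so the tenant offers 85.806, keeping 274.194.
Round 3 (the landlord proposes): the tenant can get 274.194 next round, worth 0.45 × 274.194 = 123.3873 now, so the landlord offers 123.3873, keeping 236.6127.
Round 2 (the tenant proposes): the landlord can get 236.6127 next round, worth 0.42 × 236.6127 = 99.377334 now; the tenant offers that and keeps 260.622666.
Round 1 (the landlord proposes): the tenant can get 260.622666 next round, worth 0.45 × 260.622666 = 117.2801997 now; the landlord offers that and keeps 242.7198003.

242.72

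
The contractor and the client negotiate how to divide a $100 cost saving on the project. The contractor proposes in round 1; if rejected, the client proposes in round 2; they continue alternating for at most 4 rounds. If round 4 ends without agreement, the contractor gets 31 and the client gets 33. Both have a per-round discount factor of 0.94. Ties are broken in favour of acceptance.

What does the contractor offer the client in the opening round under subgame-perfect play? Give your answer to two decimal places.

Round 4 (the client proposes): the contractor gets 31 if talks fail, so the client offers 31 and keeps 69.
Round 3 (the contractor proposes): the client can get 69 next round, worth 0.94 × 69 = 64.86 now, so the contractor offers 64.86, keeping 35.14.
Round 2 (the client proposes): the contractor can get 35.14 next round, worth 0.94 × 35.14 = 33.0316 now. The client offers 33.0316 and keeps 100 − 33.0316 = 66.9684.
Round 1 (the contractor proposes): the client can get 66.9684 next round, worth 0.94 × 66.9684 = 62.950296 now, so the contractor offers 62.950296, keeping 37.049704.

62.95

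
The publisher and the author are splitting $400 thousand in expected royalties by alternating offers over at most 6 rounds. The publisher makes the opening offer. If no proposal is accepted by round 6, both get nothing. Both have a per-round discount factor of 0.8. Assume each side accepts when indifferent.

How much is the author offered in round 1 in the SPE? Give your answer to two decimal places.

Work backward from the last round.
Round 6 (the author proposes): rejection yields 0 for the publisher; the author offers 0 and keeps 400.
Round 5 (the publisher proposes): the author can get 400 next round, worth 0.8 × 400 = 320 now, so the publisher offers 320, keeping 80.
Round 4 (the author proposes): the publisher can get 80 next round, worth 0.8 × 80 = 64 now, so the author offers 64, keeping 336.
Round 3 (the publisher proposes): the author can get 336 next round, worth 0.8 × 336 = 268.8 now, so the publisher offers 268.8, keeping 131.2.
Round 2 (the author proposes): the publisher can get 131.2 next round, worth 0.8 × 131.2 = 104.96 now, so the author offers 104.96, keeping 295.04.
Round 1 (the publisher proposes): the author can get 295.04 next round, worth 0.8 × 295.04 = 236.032 now. The publisher offers 236.032 and keeps 400 − 236.032 = 163.968.

236.03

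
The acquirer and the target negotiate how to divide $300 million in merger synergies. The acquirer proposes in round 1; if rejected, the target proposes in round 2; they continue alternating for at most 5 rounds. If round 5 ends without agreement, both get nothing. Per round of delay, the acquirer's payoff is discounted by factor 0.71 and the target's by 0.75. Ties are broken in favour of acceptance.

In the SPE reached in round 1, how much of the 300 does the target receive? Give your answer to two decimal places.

Round 5 (the acquirer proposes): the target will accept anything ≥ 0, so the acquirer offers 0 and keeps 300.
Round 4 (the target proposes): the acquirer can get 300 next round, worth 0.71 × 300 = 213 now. The target offers 213 and keeps 300 − 213 = 87.
Round 3 (the acquirer proposes): the target can get 87 next round, worth 0.75 × 87 = 65.25 now; the acquirer offers that and keeps 234.75.
Round 2 (the target proposes): the acquirer can get 234.75 next round, worth 0.71 × 234.75 = 166.6725 now; the target offers that and keeps 133.3275.
Round 1 (the acquirer proposes): the target can get 133.3275 next round, worth 0.75 × 133.3275 = 99.995625 now, so the acquirer offers 99.995625, keeping 200.004375.

100.00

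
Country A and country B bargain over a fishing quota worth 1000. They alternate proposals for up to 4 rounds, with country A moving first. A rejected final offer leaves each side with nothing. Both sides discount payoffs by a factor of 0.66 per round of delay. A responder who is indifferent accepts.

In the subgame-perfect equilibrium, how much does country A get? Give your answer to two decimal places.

Round 4 (country B proposes): rejection yields 0 for country A; country B offers 0 and keeps 1000.
Round 3 (country A proposes): country B can get 1000 next round, worth 0.66 × 1000 = 660 now, so country A offers 660, keeping 340.
Round 2 (country B proposes): country A can get 340 next round, worth 0.66 × 340 = 224.4 now. Country B offers 224.4 and keeps 1000 − 224.4 = 775.6.
Round 1 (country A proposes): country B can get 775.6 next round, worth 0.66 × 775.6 = 511.896 now, so country A offers 511.896, keeping 488.104.

488.10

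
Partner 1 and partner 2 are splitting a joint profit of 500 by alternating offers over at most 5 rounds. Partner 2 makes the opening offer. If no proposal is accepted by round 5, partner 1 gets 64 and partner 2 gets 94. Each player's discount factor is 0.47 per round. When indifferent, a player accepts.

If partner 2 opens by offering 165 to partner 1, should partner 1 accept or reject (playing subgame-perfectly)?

Round 5 (partner 2 proposes): partner 1 gets 64 if talks fail, so partner 2 offers 64 and keeps 436.
Round 4 (partner 1 proposes): partner 2 can get 436 next round, worth 0.47 × 436 = 204.92 now. Partner 1 offers 204.92 and keeps 500 − 204.92 = 295.08.
Round 3 (partner 2 proposes): partner 1 can get 295.08 next round, worth 0.47 × 295.08 = 138.6876 now, so partner 2 offers 138.6876, keeping 361.3124.
Round 2 (partner 1 proposes): partner 2 can get 361.3124 next round, worth 0.47 × 361.3124 = 169.816828 now; partner 1 offers that and keeps 330.183172.
So by rejecting in round 1, partner 1 gets 330.183172 next round, worth 0.47 × 330.183172 = 155.18609084 now.
Offer 165 ≥ 155.18609084, so partner 1 accepts.

Accept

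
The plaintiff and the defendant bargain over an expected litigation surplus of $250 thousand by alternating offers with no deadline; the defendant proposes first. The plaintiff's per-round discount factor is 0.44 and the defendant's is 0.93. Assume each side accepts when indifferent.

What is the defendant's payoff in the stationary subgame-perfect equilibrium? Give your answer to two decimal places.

In a stationary SPE each proposer offers the other exactly their discounted continuation value.
If the defendant keeps x when proposing and the plaintiff keeps y when proposing, then x = 250 − 0.44y and y = 250 − 0.93x.
Solving: x = 250(1 − 0.44) / (1 − 0.93·0.44) = 140 / 0.5908 ≈ 236.9668.
The plaintiff gets 250 − 236.9668 ≈ 13.0332.

236.97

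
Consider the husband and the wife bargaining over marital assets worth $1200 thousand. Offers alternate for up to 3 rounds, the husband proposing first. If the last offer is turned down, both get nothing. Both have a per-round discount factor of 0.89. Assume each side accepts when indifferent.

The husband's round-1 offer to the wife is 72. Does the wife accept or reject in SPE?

Reject

Round 3 (the husband proposes): rejection yields 0 for the wife; the husband offers 0 and keeps 1200.
Round 2 (the wife proposes): the husband can get 1200 next round, worth 0.89 × 1200 = 1068 now. The wife offers 1068 and keeps 1200 − 1068 = 132.
So by rejecting in round 1, the wife gets 132 next round, worth 0.89 × 132 = 117.48 now.
Offer 72 < 117.48, so the wife rejects.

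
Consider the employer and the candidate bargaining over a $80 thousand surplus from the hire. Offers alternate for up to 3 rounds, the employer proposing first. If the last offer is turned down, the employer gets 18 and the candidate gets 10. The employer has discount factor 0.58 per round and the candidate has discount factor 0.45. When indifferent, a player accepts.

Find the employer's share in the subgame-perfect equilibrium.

Round 3 (the employer proposes): the candidate gets 10 if talks fail, so the employer offers 10 and keeps 70.
Round 2 (the candidate proposes): the employer can get 70 next round, worth 0.58 × 70 = 40.6 now; the candidate offers that and keeps 39.4.
Round 1 (the employer proposes): the candidate can get 39.4 next round, worth 0.45 × 39.4 = 17.73 now. The employer offers 17.73 and keeps 80 − 17.73 = 62.27.

62.27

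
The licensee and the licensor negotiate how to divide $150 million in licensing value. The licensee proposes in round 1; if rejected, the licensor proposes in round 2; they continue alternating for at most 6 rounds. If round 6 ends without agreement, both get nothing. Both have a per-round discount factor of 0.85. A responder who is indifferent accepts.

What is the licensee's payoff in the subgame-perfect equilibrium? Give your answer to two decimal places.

Round 6 (the licensor proposes): rejection yields 0 for the licensee; the licensor offers 0 and keeps 150.
Round 5 (the licensee proposes): the licensor can get 150 next round, worth 0.85 × 150 = 127.5 now, so the licensee offers 127.5, keeping 22.5.
Round 4 (the licensor proposes): the licensee can get 22.5 next round, worth 0.85 × 22.5 = 19.125 now. The licensor offers 19.125 and keeps 150 − 19.125 = 130.875.
Round 3 (the licensee proposes): the licensor can get 130.875 next round, worth 0.85 × 130.875 = 111.24375 now; the licensee offers that and keeps 38.75625.
Round 2 (the licensor proposes): the licensee can get 38.75625 next round, worth 0.85 × 38.75625 = 32.9428125 now. The licensor offers 32.9428125 and keeps 150 − 32.9428125 = 117.0571875.
Round 1 (the licensee proposes): the licensor can get 117.0571875 next round, worth 0.85 × 117.0571875 = 99.498609375 now; the licensee offers that and keeps 50.501390625.

50.50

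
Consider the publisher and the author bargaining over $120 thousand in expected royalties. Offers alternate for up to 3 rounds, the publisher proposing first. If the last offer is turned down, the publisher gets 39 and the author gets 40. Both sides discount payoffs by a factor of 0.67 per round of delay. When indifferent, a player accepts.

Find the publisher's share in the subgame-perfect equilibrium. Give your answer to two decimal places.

Round 3 (the publisher proposes): the author gets 40 if talks fail, so the publisher offers 40 and keeps 80.
Round 2 (the author proposes): the publisher can get 80 next round, worth 0.67 × 80 = 53.6 now, so the author offers 53.6, keeping 66.4.
Round 1 (the publisher proposes): the author can get 66.4 next round, worth 0.67 × 66.4 = 44.488 now. The publisher offers 44.488 and keeps 120 − 44.488 = 75.512.

75.51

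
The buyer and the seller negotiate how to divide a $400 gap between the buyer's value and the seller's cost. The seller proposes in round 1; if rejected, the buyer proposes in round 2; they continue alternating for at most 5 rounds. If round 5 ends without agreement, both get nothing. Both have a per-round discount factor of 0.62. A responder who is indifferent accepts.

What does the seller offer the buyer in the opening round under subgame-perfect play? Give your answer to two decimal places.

130.47

Solve by backward induction from round 5.
Round 5 (the seller proposes): the buyer will accept anything ≥ 0, so the seller offers 0 and keeps 400.
Round 4 (the buyer proposes): the seller can get 400 next round, worth 0.62 × 400 = 248 now. The buyer offers 248 and keeps 400 − 248 = 152.
Round 3 (the seller proposes): the buyer can get 152 next round, worth 0.62 × 152 = 94.24 now; the seller offers that and keeps 305.76.
Round 2 (the buyer proposes): the seller can get 305.76 next round, worth 0.62 × 305.76 = 189.5712 now, so the buyer offers 189.5712, keeping 210.4288.
Round 1 (the seller proposes): the buyer can get 210.4288 next round, worth 0.62 × 210.4288 = 130.465856 now; the seller offers that and keeps 269.534144.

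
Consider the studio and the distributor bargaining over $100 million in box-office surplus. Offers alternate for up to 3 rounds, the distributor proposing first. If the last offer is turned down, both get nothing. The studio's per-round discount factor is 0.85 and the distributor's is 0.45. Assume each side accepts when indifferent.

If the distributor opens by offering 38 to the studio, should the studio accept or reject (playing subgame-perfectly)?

Reject

Work out the studio's continuation value if the offer is rejected.
Round 3 (the distributor proposes): the studio will accept anything ≥ 0, so the distributor offers 0 and keeps 100.
Round 2 (the studio proposes): the distributor can get 100 next round, worth 0.45 × 100 = 45 now. The studio offers 45 and keeps 100 − 45 = 55.
So by rejecting in round 1, the studio gets 55 next round, worth 0.85 × 55 = 46.75 now.
Offer 38 < 46.75, so the studio rejects.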